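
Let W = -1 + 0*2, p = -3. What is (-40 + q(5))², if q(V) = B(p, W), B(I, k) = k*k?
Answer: 1521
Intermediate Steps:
W = -1 (W = -1 + 0 = -1)
B(I, k) = k²
q(V) = 1 (q(V) = (-1)² = 1)
(-40 + q(5))² = (-40 + 1)² = (-39)² = 1521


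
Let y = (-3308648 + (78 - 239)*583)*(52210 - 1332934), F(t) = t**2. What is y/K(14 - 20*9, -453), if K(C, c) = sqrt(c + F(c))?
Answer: 726279582994*sqrt(51189)/17063 ≈ 9.6302e+9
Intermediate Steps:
K(C, c) = sqrt(c + c**2)
y = 4357677497964 (y = (-3308648 - 161*583)*(-1280724) = (-3308648 - 93863)*(-1280724) = -3402511*(-1280724) = 4357677497964)
y/K(14 - 20*9, -453) = 4357677497964/(sqrt(-453*(1 - 453))) = 4357677497964/(sqrt(-453*(-452))) = 4357677497964/(sqrt(204756)) = 4357677497964/((2*sqrt(51189))) = 4357677497964*(sqrt(51189)/102378) = 726279582994*sqrt(51189)/17063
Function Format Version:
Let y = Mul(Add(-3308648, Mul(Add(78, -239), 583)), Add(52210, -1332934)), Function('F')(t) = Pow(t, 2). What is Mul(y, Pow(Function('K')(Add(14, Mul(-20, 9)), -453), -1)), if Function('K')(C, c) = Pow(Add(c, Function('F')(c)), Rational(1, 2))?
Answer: Mul(Rational(726279582994, 17063), Pow(51189, Rational(1, 2))) ≈ 9.6302e+9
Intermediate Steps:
Function('K')(C, c) = Pow(Add(c, Pow(c, 2)), Rational(1, 2))
y = 4357677497964 (y = Mul(Add(-3308648, Mul(-161, 583)), -1280724) = Mul(Add(-3308648, -93863), -1280724) = Mul(-3402511, -1280724) = 4357677497964)
Mul(y, Pow(Function('K')(Add(14, Mul(-20, 9)), -453), -1)) = Mul(4357677497964, Pow(Pow(Mul(-453, Add(1, -453)), Rational(1, 2)), -1)) = Mul(4357677497964, Pow(Pow(Mul(-453, -452), Rational(1, 2)), -1)) = Mul(4357677497964, Pow(Pow(204756, Rational(1, 2)), -1)) = Mul(4357677497964, Pow(Mul(2, Pow(51189, Rational(1, 2))), -1)) = Mul(4357677497964, Mul(Rational(1, 102378), Pow(51189, Rational(1, 2)))) = Mul(Rational(726279582994, 17063), Pow(51189, Rational(1, 2)))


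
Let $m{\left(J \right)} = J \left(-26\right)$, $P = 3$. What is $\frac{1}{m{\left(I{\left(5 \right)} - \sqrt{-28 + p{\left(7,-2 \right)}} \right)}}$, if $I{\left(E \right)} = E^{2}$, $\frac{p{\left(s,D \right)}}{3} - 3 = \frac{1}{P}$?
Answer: $- \frac{25}{16718} - \frac{3 i \sqrt{2}}{16718} \approx -0.0014954 - 0.00025378 i$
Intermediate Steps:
$p{\left(s,D \right)} = 10$ ($p{\left(s,D \right)} = 9 + \frac{3}{3} = 9 + 3 \cdot \frac{1}{3} = 9 + 1 = 10$)
$m{\left(J \right)} = - 26 J$
$\frac{1}{m{\left(I{\left(5 \right)} - \sqrt{-28 + p{\left(7,-2 \right)}} \right)}} = \frac{1}{\left(-26\right) \left(5^{2} - \sqrt{-28 + 10}\right)} = \frac{1}{\left(-26\right) \left(25 - \sqrt{-18}\right)} = \frac{1}{\left(-26\right) \left(25 - 3 i \sqrt{2}\right)} = \frac{1}{-650 + 78 i \sqrt{2}}$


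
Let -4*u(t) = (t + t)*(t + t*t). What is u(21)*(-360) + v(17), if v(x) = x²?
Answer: 1746649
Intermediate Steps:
u(t) = -t*(t + t²)/2 (u(t) = -(t + t)*(t + t*t)/4 = -2*t*(t + t²)/4 = -t*(t + t²)/2)
u(21)*(-360) + v(17) = ((½)*21²*(-1 - 1*21))*(-360) + 17² = ((½)*441*(-1 - 21))*(-360) + 289 = ((½)*441*(-22))*(-360) + 289 = -4851*(-360) + 289 = 1746360 + 289 = 1746649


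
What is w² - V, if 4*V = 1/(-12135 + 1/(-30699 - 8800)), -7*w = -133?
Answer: 692138648003/1917281464 ≈ 361.00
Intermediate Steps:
w = 19 (w = -⅐*(-133) = 19)
V = -39499/1917281464 (V = 1/(4*(-12135 + 1/(-30699 - 8800))) = 1/(4*(-12135 + 1/(-39499))) = 1/(4*(-12135 - 1/39499)) = 1/(4*(-479320366/39499)) = (¼)*(-39499/479320366) = -39499/1917281464 ≈ -2.0602e-5)
w² - V = 19² - 1*(-39499/1917281464) = 361 + 39499/1917281464 = 692138648003/1917281464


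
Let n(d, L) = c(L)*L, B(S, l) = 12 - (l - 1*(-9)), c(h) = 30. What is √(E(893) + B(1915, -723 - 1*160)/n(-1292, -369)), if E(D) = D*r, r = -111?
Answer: 2*I*√84354360630/1845 ≈ 314.84*I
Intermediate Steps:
B(S, l) = 3 - l (B(S, l) = 12 - (l + 9) = 12 - (9 + l) = 12 + (-9 - l) = 3 - l)
n(d, L) = 30*L
E(D) = -111*D (E(D) = D*(-111) = -111*D)
√(E(893) + B(1915, -723 - 1*160)/n(-1292, -369)) = √(-111*893 + (3 - (-723 - 1*160))/((30*(-369)))) = √(-99123 + (3 - (-723 - 160))/(-11070)) = √(-99123 + (3 - 1*(-883))*(-1/11070)) = √(-99123 + (3 + 883)*(-1/11070)) = √(-99123 + 886*(-1/11070)) = √(-99123 - 443/5535) = √(-548646248/5535) = 2*I*√84354360630/1845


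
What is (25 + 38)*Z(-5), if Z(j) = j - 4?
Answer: -567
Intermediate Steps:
Z(j) = -4 + j
(25 + 38)*Z(-5) = (25 + 38)*(-4 - 5) = 63*(-9) = -567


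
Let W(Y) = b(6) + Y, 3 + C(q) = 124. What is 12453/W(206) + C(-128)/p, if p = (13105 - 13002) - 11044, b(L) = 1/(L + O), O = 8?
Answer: 1907126737/31564785 ≈ 60.419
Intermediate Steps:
b(L) = 1/(8 + L) (b(L) = 1/(L + 8) = 1/(8 + L))
C(q) = 121 (C(q) = -3 + 124 = 121)
p = -10941 (p = 103 - 11044 = -10941)
W(Y) = 1/14 + Y (W(Y) = 1/(8 + 6) + Y = 1/14 + Y)
12453/W(206) + C(-128)/p = 12453/(1/14 + 206) + 121/(-10941) = 12453/(2885/14) + 121*(-1/10941) = 12453*(14/2885) - 121/10941 = 174342/2885 - 121/10941 = 1907126737/31564785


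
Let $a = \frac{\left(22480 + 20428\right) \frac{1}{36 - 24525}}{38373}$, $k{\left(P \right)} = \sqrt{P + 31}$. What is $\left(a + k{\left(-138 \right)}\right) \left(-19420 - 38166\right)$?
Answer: $\frac{2470900088}{939716397} - 57586 i \sqrt{107} \approx 2.6294 - 5.9567 \cdot 10^{5} i$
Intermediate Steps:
$k{\left(P \right)} = \sqrt{31 + P}$
$a = - \frac{42908}{939716397}$ ($a = \frac{42908}{-24489} \cdot \frac{1}{38373} = 42908 \left(- \frac{1}{24489}\right) \frac{1}{38373} = \left(- \frac{42908}{24489}\right) \frac{1}{38373} = - \frac{42908}{939716397} \approx -4.5661 \cdot 10^{-5}$)
$\left(a + k{\left(-138 \right)}\right) \left(-19420 - 38166\right) = \left(- \frac{42908}{939716397} + \sqrt{31 - 138}\right) \left(-19420 - 38166\right) = \left(- \frac{42908}{939716397} + \sqrt{-107}\right) \left(-57586\right) = \left(- \frac{42908}{939716397} + i \sqrt{107}\right) \left(-57586\right) = \frac{2470900088}{939716397} - 57586 i \sqrt{107}$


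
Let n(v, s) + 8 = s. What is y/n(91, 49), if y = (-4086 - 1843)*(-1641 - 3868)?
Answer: 32662861/41 ≈ 7.9666e+5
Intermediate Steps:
n(v, s) = -8 + s
y = 32662861 (y = -5929*(-5509) = 32662861)
y/n(91, 49) = 32662861/(-8 + 49) = 32662861/41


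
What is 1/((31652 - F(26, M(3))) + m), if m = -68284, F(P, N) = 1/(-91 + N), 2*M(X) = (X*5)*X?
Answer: -137/5018582 ≈ -2.7299e-5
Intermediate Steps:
M(X) = 5*X²/2 (M(X) = ((X*5)*X)/2 = ((5*X)*X)/2 = (5*X²)/2 = 5*X²/2)
1/((31652 - F(26, M(3))) + m) = 1/((31652 - 1/(-91 + (5/2)*3²)) - 68284) = 1/((31652 - 1/(-91 + (5/2)*9)) - 68284) = 1/((31652 - 1/(-91 + 45/2)) - 68284) = 1/((31652 - 1/(-137/2)) - 68284) = 1/((31652 - 1*(-2/137)) - 68284) = 1/((31652 + 2/137) - 68284) = 1/(4336326/137 - 68284) = 1/(-5018582/137) = -137/5018582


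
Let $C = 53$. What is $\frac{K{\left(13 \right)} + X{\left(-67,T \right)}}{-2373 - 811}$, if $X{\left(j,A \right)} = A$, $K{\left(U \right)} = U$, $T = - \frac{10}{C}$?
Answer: $- \frac{679}{168752} \approx -0.0040237$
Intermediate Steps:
$T = - \frac{10}{53} \approx -0.18868$
$\frac{K{\left(13 \right)} + X{\left(-67,T \right)}}{-2373 - 811} = \frac{13 - \frac{10}{53}}{-2373 - 811} = \frac{679}{53 \left(-3184\right)} = \frac{679}{53} \left(- \frac{1}{3184}\right) = - \frac{679}{168752}$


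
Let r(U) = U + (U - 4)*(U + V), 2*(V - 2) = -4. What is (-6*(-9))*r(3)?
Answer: 0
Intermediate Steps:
V = 0 (V = 2 + (1/2)*(-4) = 2 - 2 = 0)
r(U) = U + U*(-4 + U) (r(U) = U + (U - 4)*(U + 0) = U + (-4 + U)*U = U + U*(-4 + U))
(-6*(-9))*r(3) = (-6*(-9))*(3*(-3 + 3)) = 54*(3*0) = 54*0 = 0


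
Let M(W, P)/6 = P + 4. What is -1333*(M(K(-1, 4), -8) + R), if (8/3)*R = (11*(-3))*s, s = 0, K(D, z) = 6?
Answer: 31992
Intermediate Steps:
M(W, P) = 24 + 6*P (M(W, P) = 6*(P + 4) = 6*(4 + P) = 24 + 6*P)
R = 0 (R = 3*((11*(-3))*0)/8 = 3*(-33*0)/8 = (3/8)*0 = 0)
-1333*(M(K(-1, 4), -8) + R) = -1333*((24 + 6*(-8)) + 0) = -1333*((24 - 48) + 0) = -1333*(-24 + 0) = -1333*(-24) = 31992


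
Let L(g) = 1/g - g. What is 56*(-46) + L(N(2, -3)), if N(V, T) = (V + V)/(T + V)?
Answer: -10289/4 ≈ -2572.3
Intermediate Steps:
N(V, T) = 2*V/(T + V) (N(V, T) = (2*V)/(T + V) = 2*V/(T + V))
56*(-46) + L(N(2, -3)) = 56*(-46) + (1/(2*2/(-3 + 2)) - 2*2/(-3 + 2)) = -2576 + (1/(2*2/(-1)) - 2*2/(-1)) = -2576 + (1/(2*2*(-1)) - 2*2*(-1)) = -2576 + (1/(-4) - 1*(-4)) = -2576 + (-¼ + 4) = -2576 + 15/4 = -10289/4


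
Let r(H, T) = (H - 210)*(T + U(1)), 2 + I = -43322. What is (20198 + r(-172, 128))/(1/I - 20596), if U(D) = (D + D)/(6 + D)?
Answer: 1747256920/1249221547 ≈ 1.3987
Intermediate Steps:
I = -43324 (I = -2 - 43322 = -43324)
U(D) = 2*D/(6 + D) (U(D) = (2*D)/(6 + D) = 2*D/(6 + D))
r(H, T) = (-210 + H)*(2/7 + T) (r(H, T) = (H - 210)*(T + 2*1/(6 + 1)) = (-210 + H)*(T + 2*1/7) = (-210 + H)*(T + 2*1*(⅐)) = (-210 + H)*(T + 2/7) = (-210 + H)*(2/7 + T))
(20198 + r(-172, 128))/(1/I - 20596) = (20198 + (-60 - 210*128 + (2/7)*(-172) - 172*128))/(1/(-43324) - 20596) = (20198 + (-60 - 26880 - 344/7 - 22016))/(-1/43324 - 20596) = (20198 - 343036/7)/(-892301105/43324) = -201650/7*(-43324/892301105) = 1747256920/1249221547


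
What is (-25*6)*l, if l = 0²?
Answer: 0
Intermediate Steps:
l = 0
(-25*6)*l = -25*6*0 = -5*30*0 = -150*0 = 0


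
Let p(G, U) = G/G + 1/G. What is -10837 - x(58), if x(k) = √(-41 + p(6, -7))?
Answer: -10837 - I*√1434/6 ≈ -10837.0 - 6.3114*I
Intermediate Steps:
p(G, U) = 1 + 1/G
x(k) = I*√1434/6 (x(k) = √(-41 + (1 + 6)/6) = √(-41 + (⅙)*7) = √(-41 + 7/6) = √(-239/6) = I*√1434/6)
-10837 - x(58) = -10837 - I*√1434/6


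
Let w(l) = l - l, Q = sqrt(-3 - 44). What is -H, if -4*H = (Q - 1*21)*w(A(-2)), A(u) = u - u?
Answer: 0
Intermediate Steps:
A(u) = 0
Q = I*sqrt(47) (Q = sqrt(-47) = I*sqrt(47) ≈ 6.8557*I)
w(l) = 0
H = 0 (H = -(I*sqrt(47) - 1*21)*0/4 = -(I*sqrt(47) - 21)*0/4 = -(-21 + I*sqrt(47))*0/4 = -1/4*0 = 0)
-H = -1*0 = 0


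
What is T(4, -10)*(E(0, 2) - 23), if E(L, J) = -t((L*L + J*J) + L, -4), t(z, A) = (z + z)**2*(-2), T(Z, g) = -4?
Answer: -420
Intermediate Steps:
t(z, A) = -8*z**2 (t(z, A) = (2*z)**2*(-2) = (4*z**2)*(-2) = -8*z**2)
E(L, J) = 8*(L + J**2 + L**2)**2 (E(L, J) = -(-8)*((L*L + J*J) + L)**2 = -(-8)*((L**2 + J**2) + L)**2 = -(-8)*((J**2 + L**2) + L)**2 = -(-8)*(L + J**2 + L**2)**2 = 8*(L + J**2 + L**2)**2)
T(4, -10)*(E(0, 2) - 23) = -4*(8*(0 + 2**2 + 0**2)**2 - 23) = -4*(8*(0 + 4 + 0)**2 - 23) = -4*(8*4**2 - 23) = -4*(8*16 - 23) = -4*(128 - 23) = -4*105 = -420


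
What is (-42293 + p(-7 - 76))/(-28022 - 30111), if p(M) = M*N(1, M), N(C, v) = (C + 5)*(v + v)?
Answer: -40375/58133 ≈ -0.69453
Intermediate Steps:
N(C, v) = 2*v*(5 + C) (N(C, v) = (5 + C)*(2*v) = 2*v*(5 + C))
p(M) = 12*M² (p(M) = M*(2*M*(5 + 1)) = M*(2*M*6) = M*(12*M) = 12*M²)
(-42293 + p(-7 - 76))/(-28022 - 30111) = (-42293 + 12*(-7 - 76)²)/(-28022 - 30111) = (-42293 + 12*(-83)²)/(-58133) = (-42293 + 12*6889)*(-1/58133) = (-42293 + 82668)*(-1/58133) = 40375*(-1/58133) = -40375/58133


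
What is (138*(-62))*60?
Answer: -513360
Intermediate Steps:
(138*(-62))*60 = -8556*60 = -513360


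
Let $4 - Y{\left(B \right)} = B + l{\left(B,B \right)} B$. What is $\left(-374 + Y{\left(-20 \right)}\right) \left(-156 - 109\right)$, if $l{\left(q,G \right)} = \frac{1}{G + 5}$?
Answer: $\frac{279310}{3} \approx 93103.0$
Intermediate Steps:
$l{\left(q,G \right)} = \frac{1}{5 + G}$
$Y{\left(B \right)} = 4 - B - \frac{B}{5 + B}$ ($Y{\left(B \right)} = 4 - \left(B + \frac{B}{5 + B}\right) = 4 - B - \frac{B}{5 + B}$)
$\left(-374 + Y{\left(-20 \right)}\right) \left(-156 - 109\right) = \left(-374 + \frac{\left(-1\right) \left(-20\right) + \left(4 - -20\right) \left(5 - 20\right)}{5 - 20}\right) \left(-156 - 109\right) = \left(-374 + \frac{20 + \left(4 + 20\right) \left(-15\right)}{-15}\right) \left(-265\right) = \left(-374 - \frac{20 + 24 \left(-15\right)}{15}\right) \left(-265\right) = \left(-374 - \frac{20 - 360}{15}\right) \left(-265\right) = \left(-374 - - \frac{68}{3}\right) \left(-265\right) = \left(-374 + \frac{68}{3}\right) \left(-265\right) = \left(- \frac{1054}{3}\right) \left(-265\right) = \frac{279310}{3}$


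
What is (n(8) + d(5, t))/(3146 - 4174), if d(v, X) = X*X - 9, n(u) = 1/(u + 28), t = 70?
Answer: -176077/37008 ≈ -4.7578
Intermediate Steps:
n(u) = 1/(28 + u)
d(v, X) = -9 + X² (d(v, X) = X² - 9 = -9 + X²)
(n(8) + d(5, t))/(3146 - 4174) = (1/(28 + 8) + (-9 + 70²))/(3146 - 4174) = (1/36 + (-9 + 4900))/(-1028) = (1/36 + 4891)*(-1/1028) = (176077/36)*(-1/1028) = -176077/37008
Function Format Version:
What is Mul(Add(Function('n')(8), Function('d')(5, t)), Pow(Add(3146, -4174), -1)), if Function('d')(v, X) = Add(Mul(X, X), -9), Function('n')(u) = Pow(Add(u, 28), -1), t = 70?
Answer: Rational(-176077, 37008) ≈ -4.7578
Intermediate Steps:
Function('n')(u) = Pow(Add(28, u), -1)
Function('d')(v, X) = Add(-9, Pow(X, 2)) (Function('d')(v, X) = Add(Pow(X, 2), -9) = Add(-9, Pow(X, 2)))
Mul(Add(Function('n')(8), Function('d')(5, t)), Pow(Add(3146, -4174), -1)) = Mul(Add(Pow(Add(28, 8), -1), Add(-9, Pow(70, 2))), Pow(Add(3146, -4174), -1)) = Mul(Add(Pow(36, -1), Add(-9, 4900)), Pow(-1028, -1)) = Mul(Add(Rational(1, 36), 4891), Rational(-1, 1028)) = Mul(Rational(176077, 36), Rational(-1, 1028)) = Rational(-176077, 37008)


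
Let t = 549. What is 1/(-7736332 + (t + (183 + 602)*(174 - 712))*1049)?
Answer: -1/450184601 ≈ -2.2213e-9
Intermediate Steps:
1/(-7736332 + (t + (183 + 602)*(174 - 712))*1049) = 1/(-7736332 + (549 + (183 + 602)*(174 - 712))*1049) = 1/(-7736332 + (549 + 785*(-538))*1049) = 1/(-7736332 + (549 - 422330)*1049) = 1/(-7736332 - 421781*1049) = 1/(-7736332 - 442448269) = 1/(-450184601) = -1/450184601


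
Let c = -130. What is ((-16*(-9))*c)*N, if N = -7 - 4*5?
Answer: 505440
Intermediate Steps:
N = -27 (N = -7 - 20 = -27)
((-16*(-9))*c)*N = (-16*(-9)*(-130))*(-27) = (144*(-130))*(-27) = -18720*(-27) = 505440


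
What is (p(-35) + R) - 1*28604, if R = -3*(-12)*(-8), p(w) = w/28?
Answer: -115573/4 ≈ -28893.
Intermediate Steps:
p(w) = w/28 (p(w) = w*(1/28) = w/28)
R = -288 (R = 36*(-8) = -288)
(p(-35) + R) - 1*28604 = ((1/28)*(-35) - 288) - 1*28604 = (-5/4 - 288) - 28604 = -1157/4 - 28604 = -115573/4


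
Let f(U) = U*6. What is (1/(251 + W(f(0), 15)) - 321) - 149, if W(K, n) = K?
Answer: -117969/251 ≈ -470.00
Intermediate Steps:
f(U) = 6*U
(1/(251 + W(f(0), 15)) - 321) - 149 = (1/(251 + 6*0) - 321) - 149 = (1/(251 + 0) - 321) - 149 = (1/251 - 321) - 149 = -80570/251 - 149 = -117969/251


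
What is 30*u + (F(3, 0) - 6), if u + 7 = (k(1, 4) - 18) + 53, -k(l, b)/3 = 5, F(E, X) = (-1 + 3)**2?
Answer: 388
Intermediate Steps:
F(E, X) = 4 (F(E, X) = 2**2 = 4)
k(l, b) = -15 (k(l, b) = -3*5 = -15)
u = 13 (u = -7 + ((-15 - 18) + 53) = -7 + (-33 + 53) = -7 + 20 = 13)
30*u + (F(3, 0) - 6) = 30*13 + (4 - 6) = 390 - 2 = 388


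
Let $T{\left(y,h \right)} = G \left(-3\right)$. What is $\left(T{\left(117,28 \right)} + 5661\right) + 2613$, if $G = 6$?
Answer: $8256$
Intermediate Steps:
$T{\left(y,h \right)} = -18$ ($T{\left(y,h \right)} = 6 \left(-3\right) = -18$)
$\left(T{\left(117,28 \right)} + 5661\right) + 2613 = \left(-18 + 5661\right) + 2613 = 5643 + 2613 = 8256$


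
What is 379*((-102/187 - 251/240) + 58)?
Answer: 56440301/2640 ≈ 21379.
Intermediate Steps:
379*((-102/187 - 251/240) + 58) = 379*((-102*1/187 - 251*1/240) + 58) = 379*((-6/11 - 251/240) + 58) = 379*(-4201/2640 + 58) = 379*(148919/2640) = 56440301/2640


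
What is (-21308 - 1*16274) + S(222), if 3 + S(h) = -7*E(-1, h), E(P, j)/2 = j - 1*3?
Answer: -40651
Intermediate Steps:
E(P, j) = -6 + 2*j (E(P, j) = 2*(j - 1*3) = 2*(j - 3) = 2*(-3 + j) = -6 + 2*j)
S(h) = 39 - 14*h (S(h) = -3 - 7*(-6 + 2*h) = -3 + (42 - 14*h) = 39 - 14*h)
(-21308 - 1*16274) + S(222) = (-21308 - 1*16274) + (39 - 14*222) = (-21308 - 16274) + (39 - 3108) = -37582 - 3069 = -40651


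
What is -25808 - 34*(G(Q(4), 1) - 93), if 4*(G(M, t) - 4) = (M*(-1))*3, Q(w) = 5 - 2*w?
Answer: -45717/2 ≈ -22859.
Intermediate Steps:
G(M, t) = 4 - 3*M/4 (G(M, t) = 4 + ((M*(-1))*3)/4 = 4 + (-M*3)/4 = 4 + (-3*M)/4 = 4 - 3*M/4)
-25808 - 34*(G(Q(4), 1) - 93) = -25808 - 34*((4 - 3*(5 - 2*4)/4) - 93) = -25808 - 34*((4 - 3*(5 - 8)/4) - 93) = -25808 - 34*((4 - ¾*(-3)) - 93) = -25808 - 34*((4 + 9/4) - 93) = -25808 - 34*(25/4 - 93) = -25808 - 34*(-347)/4 = -25808 - 1*(-5899/2) = -25808 + 5899/2 = -45717/2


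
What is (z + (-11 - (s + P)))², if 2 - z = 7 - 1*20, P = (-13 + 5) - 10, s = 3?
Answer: 361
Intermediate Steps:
P = -18 (P = -8 - 10 = -18)
z = 15 (z = 2 - (7 - 1*20) = 2 - (7 - 20) = 2 - 1*(-13) = 2 + 13 = 15)
(z + (-11 - (s + P)))² = (15 + (-11 - (3 - 18)))² = (15 + (-11 - 1*(-15)))² = (15 + (-11 + 15))² = (15 + 4)² = 19² = 361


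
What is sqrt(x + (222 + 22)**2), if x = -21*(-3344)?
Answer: 4*sqrt(8110) ≈ 360.22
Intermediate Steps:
x = 70224
sqrt(x + (222 + 22)**2) = sqrt(70224 + (222 + 22)**2) = sqrt(70224 + 244**2) = sqrt(70224 + 59536) = sqrt(129760) = 4*sqrt(8110)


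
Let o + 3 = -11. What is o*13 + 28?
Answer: -154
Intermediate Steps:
o = -14 (o = -3 - 11 = -14)
o*13 + 28 = -14*13 + 28 = -182 + 28 = -154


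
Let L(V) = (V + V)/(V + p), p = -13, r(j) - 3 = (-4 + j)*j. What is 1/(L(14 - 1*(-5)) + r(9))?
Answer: 3/163 ≈ 0.018405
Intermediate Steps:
r(j) = 3 + j*(-4 + j) (r(j) = 3 + (-4 + j)*j = 3 + j*(-4 + j))
L(V) = 2*V/(-13 + V) (L(V) = (V + V)/(V - 13) = (2*V)/(-13 + V) = 2*V/(-13 + V))
1/(L(14 - 1*(-5)) + r(9)) = 1/(2*(14 - 1*(-5))/(-13 + (14 - 1*(-5))) + (3 + 9² - 4*9)) = 1/(2*(14 + 5)/(-13 + (14 + 5)) + (3 + 81 - 36)) = 1/(2*19/(-13 + 19) + 48) = 1/(2*19/6 + 48) = 1/(2*19*(⅙) + 48) = 1/(19/3 + 48) = 1/(163/3) = 3/163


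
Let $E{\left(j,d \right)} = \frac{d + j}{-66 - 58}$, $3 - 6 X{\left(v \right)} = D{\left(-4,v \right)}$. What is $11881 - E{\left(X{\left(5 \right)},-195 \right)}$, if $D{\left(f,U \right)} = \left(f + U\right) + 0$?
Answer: $\frac{1104787}{93} \approx 11879.0$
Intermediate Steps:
$D{\left(f,U \right)} = U + f$ ($D{\left(f,U \right)} = \left(U + f\right) + 0 = U + f$)
$X{\left(v \right)} = \frac{7}{6} - \frac{v}{6}$ ($X{\left(v \right)} = \frac{1}{2} - \frac{v - 4}{6} = \frac{1}{2} - \frac{-4 + v}{6} = \frac{1}{2} - \left(- \frac{2}{3} + \frac{v}{6}\right) = \frac{7}{6} - \frac{v}{6}$)
$E{\left(j,d \right)} = - \frac{d}{124} - \frac{j}{124}$ ($E{\left(j,d \right)} = \frac{d + j}{-124} = \left(d + j\right) \left(- \frac{1}{124}\right) = - \frac{d}{124} - \frac{j}{124}$)
$11881 - E{\left(X{\left(5 \right)},-195 \right)} = 11881 - \left(\left(- \frac{1}{124}\right) \left(-195\right) - \frac{\frac{7}{6} - \frac{5}{6}}{124}\right) = 11881 - \left(\frac{195}{124} - \frac{\frac{7}{6} - \frac{5}{6}}{124}\right) = 11881 - \left(\frac{195}{124} - \frac{1}{372}\right) = 11881 - \frac{146}{93} = \frac{1104787}{93}$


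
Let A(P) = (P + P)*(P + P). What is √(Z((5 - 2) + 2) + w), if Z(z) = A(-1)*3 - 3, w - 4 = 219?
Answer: 2*√58 ≈ 15.232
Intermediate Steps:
w = 223 (w = 4 + 219 = 223)
A(P) = 4*P² (A(P) = (2*P)*(2*P) = 4*P²)
Z(z) = 9 (Z(z) = (4*(-1)²)*3 - 3 = (4*1)*3 - 3 = 4*3 - 3 = 12 - 3 = 9)
√(Z((5 - 2) + 2) + w) = √(9 + 223) = √232 = 2*√58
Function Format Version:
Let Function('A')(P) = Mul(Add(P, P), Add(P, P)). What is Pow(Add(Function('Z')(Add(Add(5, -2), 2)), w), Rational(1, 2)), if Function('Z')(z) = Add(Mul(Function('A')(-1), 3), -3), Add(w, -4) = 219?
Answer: Mul(2, Pow(58, Rational(1, 2))) ≈ 15.232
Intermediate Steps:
w = 223 (w = Add(4, 219) = 223)
Function('A')(P) = Mul(4, Pow(P, 2)) (Function('A')(P) = Mul(Mul(2, P), Mul(2, P)) = Mul(4, Pow(P, 2)))
Function('Z')(z) = 9 (Function('Z')(z) = Add(Mul(Mul(4, Pow(-1, 2)), 3), -3) = Add(Mul(Mul(4, 1), 3), -3) = Add(Mul(4, 3), -3) = Add(12, -3) = 9)
Pow(Add(Function('Z')(Add(Add(5, -2), 2)), w), Rational(1, 2)) = Pow(Add(9, 223), Rational(1, 2)) = Pow(232, Rational(1, 2)) = Mul(2, Pow(58, Rational(1, 2)))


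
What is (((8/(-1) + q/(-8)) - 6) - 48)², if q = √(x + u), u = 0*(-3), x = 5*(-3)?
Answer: (496 + I*√15)²/64 ≈ 3843.8 + 60.031*I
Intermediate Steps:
x = -15
u = 0
q = I*√15 (q = √(-15 + 0) = √(-15) = I*√15 ≈ 3.873*I)
(((8/(-1) + q/(-8)) - 6) - 48)² = (((8/(-1) + (I*√15)/(-8)) - 6) - 48)² = (((8*(-1) + (I*√15)*(-⅛)) - 6) - 48)² = (((-8 - I*√15/8) - 6) - 48)² = ((-14 - I*√15/8) - 48)² = (-62 - I*√15/8)²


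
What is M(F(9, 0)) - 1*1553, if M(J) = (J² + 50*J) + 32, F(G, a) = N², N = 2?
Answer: -1305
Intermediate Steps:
F(G, a) = 4 (F(G, a) = 2² = 4)
M(J) = 32 + J² + 50*J
M(F(9, 0)) - 1*1553 = (32 + 4² + 50*4) - 1*1553 = (32 + 16 + 200) - 1553 = 248 - 1553 = -1305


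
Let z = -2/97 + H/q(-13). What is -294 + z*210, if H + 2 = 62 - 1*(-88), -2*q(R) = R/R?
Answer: -6058458/97 ≈ -62458.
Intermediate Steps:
q(R) = -½ (q(R) = -R/(2*R) = -½*1 = -½)
H = 148 (H = -2 + (62 - 1*(-88)) = -2 + (62 + 88) = -2 + 150 = 148)
z = -28714/97 (z = -2/97 + 148/(-½) = -2*1/97 + 148*(-2) = -2/97 - 296 = -28714/97 ≈ -296.02)
-294 + z*210 = -294 - 28714/97*210 = -294 - 6029940/97 = -6058458/97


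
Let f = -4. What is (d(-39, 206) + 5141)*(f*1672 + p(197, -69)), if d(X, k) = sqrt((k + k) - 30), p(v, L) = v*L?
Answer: -104264621 - 20281*sqrt(382) ≈ -1.0466e+8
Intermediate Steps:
p(v, L) = L*v
d(X, k) = sqrt(-30 + 2*k) (d(X, k) = sqrt(2*k - 30) = sqrt(-30 + 2*k))
(d(-39, 206) + 5141)*(f*1672 + p(197, -69)) = (sqrt(-30 + 2*206) + 5141)*(-4*1672 - 69*197) = (sqrt(-30 + 412) + 5141)*(-6688 - 13593) = (sqrt(382) + 5141)*(-20281) = (5141 + sqrt(382))*(-20281) = -104264621 - 20281*sqrt(382)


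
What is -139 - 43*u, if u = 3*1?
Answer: -268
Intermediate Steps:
u = 3
-139 - 43*u = -139 - 43*3 = -139 - 129 = -268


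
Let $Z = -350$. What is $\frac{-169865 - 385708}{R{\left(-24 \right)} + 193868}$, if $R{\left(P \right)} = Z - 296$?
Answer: $- \frac{555573}{193222} \approx -2.8753$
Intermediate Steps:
$R{\left(P \right)} = -646$ ($R{\left(P \right)} = -350 - 296 = -646$)
$\frac{-169865 - 385708}{R{\left(-24 \right)} + 193868} = \frac{-169865 - 385708}{-646 + 193868} = - \frac{555573}{193222}$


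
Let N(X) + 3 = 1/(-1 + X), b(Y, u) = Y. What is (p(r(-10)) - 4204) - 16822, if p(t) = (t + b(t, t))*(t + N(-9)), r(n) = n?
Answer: -20764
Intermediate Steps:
N(X) = -3 + 1/(-1 + X)
p(t) = 2*t*(-31/10 + t) (p(t) = (t + t)*(t + (4 - 3*(-9))/(-1 - 9)) = (2*t)*(t + (4 + 27)/(-10)) = (2*t)*(t - ⅒*31) = (2*t)*(t - 31/10) = (2*t)*(-31/10 + t) = 2*t*(-31/10 + t))
(p(r(-10)) - 4204) - 16822 = ((⅕)*(-10)*(-31 + 10*(-10)) - 4204) - 16822 = ((⅕)*(-10)*(-31 - 100) - 4204) - 16822 = ((⅕)*(-10)*(-131) - 4204) - 16822 = (262 - 4204) - 16822 = -3942 - 16822 = -20764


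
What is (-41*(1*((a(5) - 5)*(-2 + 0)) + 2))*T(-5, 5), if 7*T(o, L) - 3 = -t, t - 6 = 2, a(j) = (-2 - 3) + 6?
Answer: 2050/7 ≈ 292.86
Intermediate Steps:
a(j) = 1 (a(j) = -5 + 6 = 1)
t = 8 (t = 6 + 2 = 8)
T(o, L) = -5/7 (T(o, L) = 3/7 + (-1*8)/7 = 3/7 + (1/7)*(-8) = 3/7 - 8/7 = -5/7)
(-41*(1*((a(5) - 5)*(-2 + 0)) + 2))*T(-5, 5) = -41*(1*((1 - 5)*(-2 + 0)) + 2)*(-5/7) = -41*(1*(-4*(-2)) + 2)*(-5/7) = -41*(1*8 + 2)*(-5/7) = -41*(8 + 2)*(-5/7) = -41*10*(-5/7) = -410*(-5/7) = 2050/7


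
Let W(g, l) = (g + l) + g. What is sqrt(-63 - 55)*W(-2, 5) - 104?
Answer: -104 + I*sqrt(118) ≈ -104.0 + 10.863*I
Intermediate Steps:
W(g, l) = l + 2*g
sqrt(-63 - 55)*W(-2, 5) - 104 = sqrt(-63 - 55)*(5 + 2*(-2)) - 104 = sqrt(-118)*(5 - 4) - 104 = (I*sqrt(118))*1 - 104 = I*sqrt(118) - 104 = -104 + I*sqrt(118)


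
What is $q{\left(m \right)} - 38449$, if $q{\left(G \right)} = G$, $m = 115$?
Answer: $-38334$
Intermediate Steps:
$q{\left(m \right)} - 38449 = 115 - 38449 = -38334$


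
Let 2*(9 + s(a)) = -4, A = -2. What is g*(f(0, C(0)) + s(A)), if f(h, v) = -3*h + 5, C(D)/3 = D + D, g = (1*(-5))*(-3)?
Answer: -90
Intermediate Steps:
s(a) = -11 (s(a) = -9 + (½)*(-4) = -9 - 2 = -11)
g = 15 (g = -5*(-3) = 15)
C(D) = 6*D (C(D) = 3*(D + D) = 3*(2*D) = 6*D)
f(h, v) = 5 - 3*h
g*(f(0, C(0)) + s(A)) = 15*((5 - 3*0) - 11) = 15*((5 + 0) - 11) = 15*(5 - 11) = 15*(-6) = -90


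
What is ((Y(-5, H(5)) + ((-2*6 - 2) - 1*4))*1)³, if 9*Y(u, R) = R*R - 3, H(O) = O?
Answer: -2744000/729 ≈ -3764.1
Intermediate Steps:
Y(u, R) = -⅓ + R²/9 (Y(u, R) = (R*R - 3)/9 = (R² - 3)/9 = (-3 + R²)/9 = -⅓ + R²/9)
((Y(-5, H(5)) + ((-2*6 - 2) - 1*4))*1)³ = (((-⅓ + (⅑)*5²) + ((-2*6 - 2) - 1*4))*1)³ = (((-⅓ + (⅑)*25) + ((-12 - 2) - 4))*1)³ = (((-⅓ + 25/9) + (-14 - 4))*1)³ = ((22/9 - 18)*1)³ = (-140/9*1)³ = (-140/9)³ = -2744000/729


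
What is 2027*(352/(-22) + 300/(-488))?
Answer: -4108729/122 ≈ -33678.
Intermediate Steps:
2027*(352/(-22) + 300/(-488)) = 2027*(352*(-1/22) + 300*(-1/488)) = 2027*(-16 - 75/122) = 2027*(-2027/122) = -4108729/122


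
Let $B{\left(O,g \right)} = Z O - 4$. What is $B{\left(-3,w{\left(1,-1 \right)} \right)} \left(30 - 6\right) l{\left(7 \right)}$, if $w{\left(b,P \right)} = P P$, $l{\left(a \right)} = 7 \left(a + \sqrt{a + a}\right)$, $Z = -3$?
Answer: $5880 + 840 \sqrt{14} \approx 9023.0$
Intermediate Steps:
$l{\left(a \right)} = 7 a + 7 \sqrt{2} \sqrt{a}$ ($l{\left(a \right)} = 7 \left(a + \sqrt{2 a}\right) = 7 \left(a + \sqrt{2} \sqrt{a}\right) = 7 a + 7 \sqrt{2} \sqrt{a}$)
$w{\left(b,P \right)} = P^{2}$
$B{\left(O,g \right)} = -4 - 3 O$ ($B{\left(O,g \right)} = - 3 O - 4 = -4 - 3 O$)
$B{\left(-3,w{\left(1,-1 \right)} \right)} \left(30 - 6\right) l{\left(7 \right)} = \left(-4 - -9\right) \left(30 - 6\right) \left(7 \cdot 7 + 7 \sqrt{2} \sqrt{7}\right) = \left(-4 + 9\right) 24 \left(49 + 7 \sqrt{14}\right) = 5 \left(1176 + 168 \sqrt{14}\right) = 5880 + 840 \sqrt{14}$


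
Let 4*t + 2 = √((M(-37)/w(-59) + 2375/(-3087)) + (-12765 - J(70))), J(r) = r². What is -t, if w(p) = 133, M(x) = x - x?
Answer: ½ - I*√381739610/588 ≈ 0.5 - 33.228*I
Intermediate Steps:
M(x) = 0
t = -½ + I*√381739610/588 (t = -½ + √((0/133 + 2375/(-3087)) + (-12765 - 1*70²))/4 = -½ + √((0*(1/133) + 2375*(-1/3087)) + (-12765 - 1*4900))/4 = -½ + √((0 - 2375/3087) + (-12765 - 4900))/4 = -½ + √(-2375/3087 - 17665)/4 = -½ + √(-54534230/3087)/4 = -½ + (I*√381739610/147)/4 = -½ + I*√381739610/588 ≈ -0.5 + 33.228*I)
-t = -(-½ + I*√381739610/588) = ½ - I*√381739610/588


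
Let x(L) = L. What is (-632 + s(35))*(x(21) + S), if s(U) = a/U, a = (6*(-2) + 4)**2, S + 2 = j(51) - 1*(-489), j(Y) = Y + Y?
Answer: -2690832/7 ≈ -3.8440e+5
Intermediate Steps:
j(Y) = 2*Y
S = 589 (S = -2 + (2*51 - 1*(-489)) = -2 + (102 + 489) = -2 + 591 = 589)
a = 64 (a = (-12 + 4)**2 = (-8)**2 = 64)
s(U) = 64/U
(-632 + s(35))*(x(21) + S) = (-632 + 64/35)*(21 + 589) = (-632 + 64*(1/35))*610 = (-632 + 64/35)*610 = -22056/35*610 = -2690832/7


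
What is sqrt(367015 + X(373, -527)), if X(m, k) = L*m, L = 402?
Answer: 719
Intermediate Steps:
X(m, k) = 402*m
sqrt(367015 + X(373, -527)) = sqrt(367015 + 402*373) = sqrt(367015 + 149946) = sqrt(516961) = 719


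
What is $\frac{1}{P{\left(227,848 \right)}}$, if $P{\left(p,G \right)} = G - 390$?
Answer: $\frac{1}{458} \approx 0.0021834$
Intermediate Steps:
$P{\left(p,G \right)} = -390 + G$
$\frac{1}{P{\left(227,848 \right)}} = \frac{1}{-390 + 848} = \frac{1}{458}$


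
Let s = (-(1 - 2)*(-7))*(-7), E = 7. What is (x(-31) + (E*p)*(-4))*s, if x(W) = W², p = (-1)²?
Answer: 45717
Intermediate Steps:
p = 1
s = 49 (s = (-1*(-1)*(-7))*(-7) = (1*(-7))*(-7) = -7*(-7) = 49)
(x(-31) + (E*p)*(-4))*s = ((-31)² + (7*1)*(-4))*49 = (961 + 7*(-4))*49 = (961 - 28)*49 = 933*49 = 45717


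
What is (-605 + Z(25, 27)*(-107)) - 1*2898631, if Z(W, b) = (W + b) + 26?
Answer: -2907582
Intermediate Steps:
Z(W, b) = 26 + W + b
(-605 + Z(25, 27)*(-107)) - 1*2898631 = (-605 + (26 + 25 + 27)*(-107)) - 1*2898631 = (-605 + 78*(-107)) - 2898631 = (-605 - 8346) - 2898631 = -8951 - 2898631 = -2907582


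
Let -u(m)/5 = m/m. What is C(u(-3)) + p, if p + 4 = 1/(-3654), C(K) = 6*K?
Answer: -124237/3654 ≈ -34.000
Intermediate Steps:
u(m) = -5 (u(m) = -5*m/m = -5*1 = -5)
p = -14617/3654 (p = -4 + 1/(-3654) = -4 - 1/3654 = -14617/3654 ≈ -4.0003)
C(u(-3)) + p = 6*(-5) - 14617/3654 = -30 - 14617/3654 = -124237/3654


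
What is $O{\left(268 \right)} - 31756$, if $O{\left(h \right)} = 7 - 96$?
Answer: $-31845$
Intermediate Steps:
$O{\left(h \right)} = -89$ ($O{\left(h \right)} = 7 - 96 = -89$)
$O{\left(268 \right)} - 31756 = -89 - 31756 = -31845$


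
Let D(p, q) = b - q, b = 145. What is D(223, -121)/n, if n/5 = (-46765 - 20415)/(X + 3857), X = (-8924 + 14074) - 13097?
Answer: 54397/16795 ≈ 3.2389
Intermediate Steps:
X = -7947 (X = 5150 - 13097 = -7947)
D(p, q) = 145 - q
n = 33590/409 (n = 5*((-46765 - 20415)/(-7947 + 3857)) = 5*(-67180/(-4090)) = 5*(-67180*(-1/4090)) = 5*(6718/409) = 33590/409 ≈ 82.127)
D(223, -121)/n = (145 - 1*(-121))/(33590/409) = (145 + 121)*(409/33590) = 266*(409/33590) = 54397/16795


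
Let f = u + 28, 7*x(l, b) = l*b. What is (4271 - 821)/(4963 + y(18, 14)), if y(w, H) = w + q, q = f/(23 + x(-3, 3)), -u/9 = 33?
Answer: 174800/251743 ≈ 0.69436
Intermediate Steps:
u = -297 (u = -9*33 = -297)
x(l, b) = b*l/7 (x(l, b) = (l*b)/7 = (b*l)/7 = b*l/7)
f = -269 (f = -297 + 28 = -269)
q = -1883/152 (q = -269/(23 + (1/7)*3*(-3)) = -269/(23 - 9/7) = -269/152/7 = -269*7/152 = -1883/152 ≈ -12.388)
y(w, H) = -1883/152 + w (y(w, H) = w - 1883/152 = -1883/152 + w)
(4271 - 821)/(4963 + y(18, 14)) = (4271 - 821)/(4963 + (-1883/152 + 18)) = 3450/(4963 + 853/152) = 3450/(755229/152) = 3450*(152/755229) = 174800/251743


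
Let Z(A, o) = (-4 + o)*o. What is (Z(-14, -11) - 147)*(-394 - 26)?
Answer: -7560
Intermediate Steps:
Z(A, o) = o*(-4 + o)
(Z(-14, -11) - 147)*(-394 - 26) = (-11*(-4 - 11) - 147)*(-394 - 26) = (-11*(-15) - 147)*(-420) = (165 - 147)*(-420) = 18*(-420) = -7560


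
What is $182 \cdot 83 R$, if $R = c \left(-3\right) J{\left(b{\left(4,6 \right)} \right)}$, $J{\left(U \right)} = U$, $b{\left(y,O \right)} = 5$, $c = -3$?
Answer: $679770$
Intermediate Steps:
$R = 45$ ($R = \left(-3\right) \left(-3\right) 5 = 9 \cdot 5 = 45$)
$182 \cdot 83 R = 182 \cdot 83 \cdot 45 = 15106 \cdot 45 = 679770$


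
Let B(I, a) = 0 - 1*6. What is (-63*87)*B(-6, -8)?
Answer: 32886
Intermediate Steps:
B(I, a) = -6 (B(I, a) = 0 - 6 = -6)
(-63*87)*B(-6, -8) = -63*87*(-6) = -5481*(-6) = 32886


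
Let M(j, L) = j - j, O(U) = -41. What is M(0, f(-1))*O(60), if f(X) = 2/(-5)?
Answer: 0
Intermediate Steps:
f(X) = -⅖ (f(X) = 2*(-⅕) = -⅖)
M(j, L) = 0
M(0, f(-1))*O(60) = 0*(-41) = 0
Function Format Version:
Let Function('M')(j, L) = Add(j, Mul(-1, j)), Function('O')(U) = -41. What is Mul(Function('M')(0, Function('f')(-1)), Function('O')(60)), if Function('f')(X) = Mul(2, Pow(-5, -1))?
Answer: 0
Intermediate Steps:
Function('f')(X) = Rational(-2, 5) (Function('f')(X) = Mul(2, Rational(-1, 5)) = Rational(-2, 5))
Function('M')(j, L) = 0
Mul(Function('M')(0, Function('f')(-1)), Function('O')(60)) = Mul(0, -41) = 0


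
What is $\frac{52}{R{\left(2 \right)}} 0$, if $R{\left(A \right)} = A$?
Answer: $0$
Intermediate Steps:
$\frac{52}{R{\left(2 \right)}} 0 = \frac{52}{2} \cdot 0 = 52 \cdot \frac{1}{2} \cdot 0 = 26 \cdot 0 = 0$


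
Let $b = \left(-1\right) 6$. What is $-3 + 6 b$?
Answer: $-39$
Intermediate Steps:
$b = -6$
$-3 + 6 b = -3 + 6 \left(-6\right) = -3 - 36 = -39$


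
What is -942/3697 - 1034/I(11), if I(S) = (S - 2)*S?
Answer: -355996/33273 ≈ -10.699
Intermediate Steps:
I(S) = S*(-2 + S) (I(S) = (-2 + S)*S = S*(-2 + S))
-942/3697 - 1034/I(11) = -942/3697 - 1034*1/(11*(-2 + 11)) = -942*1/3697 - 1034/(11*9) = -942/3697 - 1034/99 = -942/3697 - 1034*1/99 = -942/3697 - 94/9 = -355996/33273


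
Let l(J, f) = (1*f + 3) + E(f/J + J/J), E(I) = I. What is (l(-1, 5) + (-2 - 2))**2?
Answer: 0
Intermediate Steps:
l(J, f) = 4 + f + f/J (l(J, f) = (1*f + 3) + (f/J + J/J) = (f + 3) + (f/J + 1) = (3 + f) + (1 + f/J) = 4 + f + f/J)
(l(-1, 5) + (-2 - 2))**2 = ((4 + 5 + 5/(-1)) + (-2 - 2))**2 = ((4 + 5 + 5*(-1)) - 4)**2 = ((4 + 5 - 5) - 4)**2 = (4 - 4)**2 = 0**2 = 0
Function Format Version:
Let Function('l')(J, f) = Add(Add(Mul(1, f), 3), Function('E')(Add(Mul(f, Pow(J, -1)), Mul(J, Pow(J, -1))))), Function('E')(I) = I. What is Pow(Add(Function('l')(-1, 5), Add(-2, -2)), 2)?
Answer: 0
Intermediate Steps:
Function('l')(J, f) = Add(4, f, Mul(f, Pow(J, -1))) (Function('l')(J, f) = Add(Add(Mul(1, f), 3), Add(Mul(f, Pow(J, -1)), Mul(J, Pow(J, -1)))) = Add(Add(f, 3), Add(Mul(f, Pow(J, -1)), 1)) = Add(Add(3, f), Add(1, Mul(f, Pow(J, -1)))) = Add(4, f, Mul(f, Pow(J, -1))))
Pow(Add(Function('l')(-1, 5), Add(-2, -2)), 2) = Pow(Add(Add(4, 5, Mul(5, Pow(-1, -1))), Add(-2, -2)), 2) = Pow(Add(Add(4, 5, Mul(5, -1)), -4), 2) = Pow(Add(Add(4, 5, -5), -4), 2) = Pow(Add(4, -4), 2) = Pow(0, 2) = 0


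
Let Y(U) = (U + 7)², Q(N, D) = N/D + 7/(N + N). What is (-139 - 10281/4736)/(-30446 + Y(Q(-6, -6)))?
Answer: 6017265/1295385688 ≈ 0.0046452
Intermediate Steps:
Q(N, D) = 7/(2*N) + N/D (Q(N, D) = N/D + 7/((2*N)) = N/D + 7*(1/(2*N)) = N/D + 7/(2*N) = 7/(2*N) + N/D)
Y(U) = (7 + U)²
(-139 - 10281/4736)/(-30446 + Y(Q(-6, -6))) = (-139 - 10281/4736)/(-30446 + (7 + ((7/2)/(-6) - 6/(-6)))²) = (-139 - 10281*1/4736)/(-30446 + (7 + ((7/2)*(-⅙) - 6*(-⅙)))²) = (-139 - 10281/4736)/(-30446 + (7 + (-7/12 + 1))²) = -668585/(4736*(-30446 + (7 + 5/12)²)) = -668585/(4736*(-30446 + (89/12)²)) = -668585/(4736*(-30446 + 7921/144)) = -668585/(4736*(-4376303/144)) = -668585/4736*(-144/4376303) = 6017265/1295385688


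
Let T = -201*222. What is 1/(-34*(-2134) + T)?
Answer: 1/27934 ≈ 3.5799e-5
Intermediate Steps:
T = -44622
1/(-34*(-2134) + T) = 1/(-34*(-2134) - 44622) = 1/(72556 - 44622) = 1/27934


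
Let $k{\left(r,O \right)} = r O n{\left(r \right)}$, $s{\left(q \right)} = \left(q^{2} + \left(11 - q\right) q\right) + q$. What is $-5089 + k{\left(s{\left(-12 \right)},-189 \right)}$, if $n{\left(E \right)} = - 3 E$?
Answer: $11752223$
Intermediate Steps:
$s{\left(q \right)} = q + q^{2} + q \left(11 - q\right)$ ($s{\left(q \right)} = \left(q^{2} + q \left(11 - q\right)\right) + q = q + q^{2} + q \left(11 - q\right)$)
$k{\left(r,O \right)} = - 3 O r^{2}$ ($k{\left(r,O \right)} = r O \left(- 3 r\right) = O r \left(- 3 r\right) = - 3 O r^{2}$)
$-5089 + k{\left(s{\left(-12 \right)},-189 \right)} = -5089 - - 567 \left(12 \left(-12\right)\right)^{2} = -5089 - - 567 \left(-144\right)^{2} = -5089 - \left(-567\right) 20736 = -5089 + 11757312 = 11752223$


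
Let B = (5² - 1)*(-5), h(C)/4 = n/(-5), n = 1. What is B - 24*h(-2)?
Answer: -504/5 ≈ -100.80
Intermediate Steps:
h(C) = -⅘ (h(C) = 4*(1/(-5)) = 4*(1*(-⅕)) = 4*(-⅕) = -⅘)
B = -120 (B = (25 - 1)*(-5) = 24*(-5) = -120)
B - 24*h(-2) = -120 - 24*(-⅘) = -120 + 96/5 = -504/5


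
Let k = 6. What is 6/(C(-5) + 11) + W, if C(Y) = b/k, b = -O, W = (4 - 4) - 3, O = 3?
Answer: -17/7 ≈ -2.4286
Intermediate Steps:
W = -3 (W = 0 - 3 = -3)
b = -3 (b = -1*3 = -3)
C(Y) = -½ (C(Y) = -3/6 = (⅙)*(-3) = -½)
6/(C(-5) + 11) + W = 6/(-½ + 11) - 3 = 6/(21/2) - 3 = 6*(2/21) - 3 = 4/7 - 3 = -17/7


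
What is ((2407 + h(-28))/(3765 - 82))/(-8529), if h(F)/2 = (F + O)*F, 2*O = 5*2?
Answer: -3695/31412307 ≈ -0.00011763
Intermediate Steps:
O = 5 (O = (5*2)/2 = (1/2)*10 = 5)
h(F) = 2*F*(5 + F) (h(F) = 2*((F + 5)*F) = 2*((5 + F)*F) = 2*(F*(5 + F)) = 2*F*(5 + F))
((2407 + h(-28))/(3765 - 82))/(-8529) = ((2407 + 2*(-28)*(5 - 28))/(3765 - 82))/(-8529) = ((2407 + 2*(-28)*(-23))/3683)*(-1/8529) = ((2407 + 1288)*(1/3683))*(-1/8529) = (3695*(1/3683))*(-1/8529) = (3695/3683)*(-1/8529) = -3695/31412307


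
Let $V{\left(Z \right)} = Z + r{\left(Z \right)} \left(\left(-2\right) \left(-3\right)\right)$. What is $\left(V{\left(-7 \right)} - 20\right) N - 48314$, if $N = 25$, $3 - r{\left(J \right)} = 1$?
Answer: $-48689$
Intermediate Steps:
$r{\left(J \right)} = 2$ ($r{\left(J \right)} = 3 - 1 = 2$)
$V{\left(Z \right)} = 12 + Z$ ($V{\left(Z \right)} = Z + 2 \left(\left(-2\right) \left(-3\right)\right) = Z + 2 \cdot 6 = Z + 12 = 12 + Z$)
$\left(V{\left(-7 \right)} - 20\right) N - 48314 = \left(\left(12 - 7\right) - 20\right) 25 - 48314 = \left(5 - 20\right) 25 - 48314 = \left(-15\right) 25 - 48314 = -375 - 48314 = -48689$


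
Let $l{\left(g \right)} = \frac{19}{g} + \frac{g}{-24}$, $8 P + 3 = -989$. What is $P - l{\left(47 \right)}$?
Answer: $- \frac{138119}{1128} \approx -122.45$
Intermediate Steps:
$P = -124$ ($P = - \frac{3}{8} + \frac{1}{8} \left(-989\right) = - \frac{3}{8} - \frac{989}{8} = -124$)
$l{\left(g \right)} = \frac{19}{g} - \frac{g}{24}$ ($l{\left(g \right)} = \frac{19}{g} + g \left(- \frac{1}{24}\right) = \frac{19}{g} - \frac{g}{24}$)
$P - l{\left(47 \right)} = -124 - \left(\frac{19}{47} - \frac{47}{24}\right) = -124 - - \frac{1753}{1128} = -124 + \frac{1753}{1128} = - \frac{138119}{1128}$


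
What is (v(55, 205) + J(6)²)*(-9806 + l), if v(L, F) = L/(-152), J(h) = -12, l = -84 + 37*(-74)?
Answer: -68926781/38 ≈ -1.8139e+6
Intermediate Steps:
l = -2822 (l = -84 - 2738 = -2822)
v(L, F) = -L/152 (v(L, F) = L*(-1/152) = -L/152)
(v(55, 205) + J(6)²)*(-9806 + l) = (-1/152*55 + (-12)²)*(-9806 - 2822) = (-55/152 + 144)*(-12628) = (21833/152)*(-12628) = -68926781/38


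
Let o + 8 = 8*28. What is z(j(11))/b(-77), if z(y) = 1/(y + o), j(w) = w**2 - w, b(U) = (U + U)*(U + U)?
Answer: 1/7731416 ≈ 1.2934e-7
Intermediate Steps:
o = 216 (o = -8 + 8*28 = -8 + 224 = 216)
b(U) = 4*U**2 (b(U) = (2*U)*(2*U) = 4*U**2)
z(y) = 1/(216 + y) (z(y) = 1/(y + 216) = 1/(216 + y))
z(j(11))/b(-77) = 1/((216 + 11*(-1 + 11))*((4*(-77)**2))) = 1/((216 + 11*10)*((4*5929))) = 1/((216 + 110)*23716) = (1/23716)/326 = (1/326)*(1/23716) = 1/7731416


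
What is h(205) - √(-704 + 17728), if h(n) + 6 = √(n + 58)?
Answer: -6 + √263 - 8*√266 ≈ -120.26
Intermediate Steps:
h(n) = -6 + √(58 + n) (h(n) = -6 + √(n + 58) = -6 + √(58 + n))
h(205) - √(-704 + 17728) = (-6 + √(58 + 205)) - √(-704 + 17728) = (-6 + √263) - √17024 = (-6 + √263) - 8*√266 = -6 + √263 - 8*√266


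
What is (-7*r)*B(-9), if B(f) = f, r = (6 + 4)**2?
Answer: 6300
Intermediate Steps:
r = 100 (r = 10**2 = 100)
(-7*r)*B(-9) = -7*100*(-9) = -700*(-9) = 6300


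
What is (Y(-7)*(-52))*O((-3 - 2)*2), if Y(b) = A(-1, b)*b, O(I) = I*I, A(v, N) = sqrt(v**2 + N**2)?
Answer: 182000*sqrt(2) ≈ 2.5739e+5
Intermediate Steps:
A(v, N) = sqrt(N**2 + v**2)
O(I) = I**2
Y(b) = b*sqrt(1 + b**2) (Y(b) = sqrt(b**2 + (-1)**2)*b = sqrt(b**2 + 1)*b = sqrt(1 + b**2)*b = b*sqrt(1 + b**2))
(Y(-7)*(-52))*O((-3 - 2)*2) = (-7*sqrt(1 + (-7)**2)*(-52))*((-3 - 2)*2)**2 = (-7*sqrt(1 + 49)*(-52))*(-5*2)**2 = (-35*sqrt(2)*(-52))*(-10)**2 = (-35*sqrt(2)*(-52))*100 = (1820*sqrt(2))*100 = 182000*sqrt(2)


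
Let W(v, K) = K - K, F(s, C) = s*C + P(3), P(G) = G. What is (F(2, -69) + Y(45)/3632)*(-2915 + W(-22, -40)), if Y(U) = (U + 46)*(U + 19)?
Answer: 88269115/227 ≈ 3.8885e+5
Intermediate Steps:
Y(U) = (19 + U)*(46 + U) (Y(U) = (46 + U)*(19 + U) = (19 + U)*(46 + U))
F(s, C) = 3 + C*s (F(s, C) = s*C + 3 = C*s + 3 = 3 + C*s)
W(v, K) = 0
(F(2, -69) + Y(45)/3632)*(-2915 + W(-22, -40)) = ((3 - 69*2) + (874 + 45² + 65*45)/3632)*(-2915 + 0) = ((3 - 138) + (874 + 2025 + 2925)*(1/3632))*(-2915) = (-135 + 5824*(1/3632))*(-2915) = (-135 + 364/227)*(-2915) = -30281/227*(-2915) = 88269115/227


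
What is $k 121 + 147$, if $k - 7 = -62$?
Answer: $-6508$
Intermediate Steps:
$k = -55$ ($k = 7 - 62 = -55$)
$k 121 + 147 = \left(-55\right) 121 + 147 = -6655 + 147 = -6508$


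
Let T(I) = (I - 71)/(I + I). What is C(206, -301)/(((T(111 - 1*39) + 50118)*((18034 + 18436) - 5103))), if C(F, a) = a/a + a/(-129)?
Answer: 480/226375419431 ≈ 2.1204e-9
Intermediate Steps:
T(I) = (-71 + I)/(2*I) (T(I) = (-71 + I)/((2*I)) = (-71 + I)*(1/(2*I)) = (-71 + I)/(2*I))
C(F, a) = 1 - a/129 (C(F, a) = 1 + a*(-1/129) = 1 - a/129)
C(206, -301)/(((T(111 - 1*39) + 50118)*((18034 + 18436) - 5103))) = (1 - 1/129*(-301))/((((-71 + (111 - 1*39))/(2*(111 - 1*39)) + 50118)*((18034 + 18436) - 5103))) = (1 + 7/3)/((((-71 + (111 - 39))/(2*(111 - 39)) + 50118)*(36470 - 5103))) = 10/(3*((((½)*(-71 + 72)/72 + 50118)*31367))) = 10/(3*((((½)*(1/72)*1 + 50118)*31367))) = 10/(3*(((1/144 + 50118)*31367))) = 10/(3*(((7216993/144)*31367))) = 10/(3*(226375419431/144)) = (10/3)*(144/226375419431) = 480/226375419431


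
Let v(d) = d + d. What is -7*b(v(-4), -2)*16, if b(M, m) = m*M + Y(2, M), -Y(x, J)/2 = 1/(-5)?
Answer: -9184/5 ≈ -1836.8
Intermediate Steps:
v(d) = 2*d
Y(x, J) = ⅖ (Y(x, J) = -2/(-5) = -2*(-⅕) = ⅖)
b(M, m) = ⅖ + M*m (b(M, m) = m*M + ⅖ = M*m + ⅖ = ⅖ + M*m)
-7*b(v(-4), -2)*16 = -7*(⅖ + (2*(-4))*(-2))*16 = -7*(⅖ - 8*(-2))*16 = -7*(⅖ + 16)*16 = -7*82/5*16 = -574/5*16 = -9184/5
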